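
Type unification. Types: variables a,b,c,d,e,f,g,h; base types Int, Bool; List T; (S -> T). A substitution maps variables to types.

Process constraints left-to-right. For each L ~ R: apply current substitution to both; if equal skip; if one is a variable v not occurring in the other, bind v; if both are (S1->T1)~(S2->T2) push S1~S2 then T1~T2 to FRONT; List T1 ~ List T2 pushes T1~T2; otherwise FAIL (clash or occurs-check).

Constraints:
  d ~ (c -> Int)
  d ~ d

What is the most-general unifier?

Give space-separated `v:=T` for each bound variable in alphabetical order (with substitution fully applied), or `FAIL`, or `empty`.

step 1: unify d ~ (c -> Int)  [subst: {-} | 1 pending]
  bind d := (c -> Int)
step 2: unify (c -> Int) ~ (c -> Int)  [subst: {d:=(c -> Int)} | 0 pending]
  -> identical, skip

Answer: d:=(c -> Int)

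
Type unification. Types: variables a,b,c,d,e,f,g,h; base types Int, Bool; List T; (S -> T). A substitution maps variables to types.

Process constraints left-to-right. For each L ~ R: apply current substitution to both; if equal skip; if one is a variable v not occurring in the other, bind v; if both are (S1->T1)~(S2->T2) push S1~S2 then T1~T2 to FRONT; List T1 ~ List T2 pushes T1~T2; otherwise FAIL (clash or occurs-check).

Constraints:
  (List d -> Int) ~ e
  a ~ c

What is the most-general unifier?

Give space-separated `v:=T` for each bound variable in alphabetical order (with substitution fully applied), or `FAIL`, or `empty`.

step 1: unify (List d -> Int) ~ e  [subst: {-} | 1 pending]
  bind e := (List d -> Int)
step 2: unify a ~ c  [subst: {e:=(List d -> Int)} | 0 pending]
  bind a := c

Answer: a:=c e:=(List d -> Int)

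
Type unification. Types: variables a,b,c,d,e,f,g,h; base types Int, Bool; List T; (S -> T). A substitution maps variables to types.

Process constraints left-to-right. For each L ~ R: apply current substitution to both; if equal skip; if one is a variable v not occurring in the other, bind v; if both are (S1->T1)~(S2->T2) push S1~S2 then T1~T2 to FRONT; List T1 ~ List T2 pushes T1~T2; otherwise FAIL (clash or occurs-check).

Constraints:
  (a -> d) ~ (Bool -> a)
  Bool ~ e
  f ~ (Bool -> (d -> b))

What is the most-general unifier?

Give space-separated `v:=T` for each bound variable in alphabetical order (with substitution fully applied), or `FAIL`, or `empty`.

step 1: unify (a -> d) ~ (Bool -> a)  [subst: {-} | 2 pending]
  -> decompose arrow: push a~Bool, d~a
step 2: unify a ~ Bool  [subst: {-} | 3 pending]
  bind a := Bool
step 3: unify d ~ Bool  [subst: {a:=Bool} | 2 pending]
  bind d := Bool
step 4: unify Bool ~ e  [subst: {a:=Bool, d:=Bool} | 1 pending]
  bind e := Bool
step 5: unify f ~ (Bool -> (Bool -> b))  [subst: {a:=Bool, d:=Bool, e:=Bool} | 0 pending]
  bind f := (Bool -> (Bool -> b))

Answer: a:=Bool d:=Bool e:=Bool f:=(Bool -> (Bool -> b))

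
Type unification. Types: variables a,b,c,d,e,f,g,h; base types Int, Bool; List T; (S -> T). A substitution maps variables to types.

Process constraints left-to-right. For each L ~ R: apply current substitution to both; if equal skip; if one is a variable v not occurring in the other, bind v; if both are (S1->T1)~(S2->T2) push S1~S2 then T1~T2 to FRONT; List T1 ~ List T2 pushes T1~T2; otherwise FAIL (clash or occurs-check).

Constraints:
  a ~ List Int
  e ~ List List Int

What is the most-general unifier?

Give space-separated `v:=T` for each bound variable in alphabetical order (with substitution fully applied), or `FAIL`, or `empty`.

Answer: a:=List Int e:=List List Int

Derivation:
step 1: unify a ~ List Int  [subst: {-} | 1 pending]
  bind a := List Int
step 2: unify e ~ List List Int  [subst: {a:=List Int} | 0 pending]
  bind e := List List Int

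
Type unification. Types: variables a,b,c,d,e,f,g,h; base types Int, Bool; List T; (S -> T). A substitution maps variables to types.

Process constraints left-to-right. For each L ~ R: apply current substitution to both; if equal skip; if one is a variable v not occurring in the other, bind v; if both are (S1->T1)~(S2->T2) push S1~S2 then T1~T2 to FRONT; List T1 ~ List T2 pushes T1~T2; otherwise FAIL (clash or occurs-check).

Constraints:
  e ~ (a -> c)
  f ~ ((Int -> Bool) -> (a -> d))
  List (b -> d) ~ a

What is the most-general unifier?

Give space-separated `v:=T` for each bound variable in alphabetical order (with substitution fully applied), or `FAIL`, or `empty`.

Answer: a:=List (b -> d) e:=(List (b -> d) -> c) f:=((Int -> Bool) -> (List (b -> d) -> d))

Derivation:
step 1: unify e ~ (a -> c)  [subst: {-} | 2 pending]
  bind e := (a -> c)
step 2: unify f ~ ((Int -> Bool) -> (a -> d))  [subst: {e:=(a -> c)} | 1 pending]
  bind f := ((Int -> Bool) -> (a -> d))
step 3: unify List (b -> d) ~ a  [subst: {e:=(a -> c), f:=((Int -> Bool) -> (a -> d))} | 0 pending]
  bind a := List (b -> d)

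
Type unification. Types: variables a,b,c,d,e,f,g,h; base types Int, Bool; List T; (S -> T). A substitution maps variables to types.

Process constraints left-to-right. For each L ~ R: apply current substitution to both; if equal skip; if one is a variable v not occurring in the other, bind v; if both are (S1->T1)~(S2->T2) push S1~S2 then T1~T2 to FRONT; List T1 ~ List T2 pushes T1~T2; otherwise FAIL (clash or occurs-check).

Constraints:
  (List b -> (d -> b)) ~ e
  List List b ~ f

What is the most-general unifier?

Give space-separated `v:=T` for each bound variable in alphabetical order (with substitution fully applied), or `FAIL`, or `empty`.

Answer: e:=(List b -> (d -> b)) f:=List List b

Derivation:
step 1: unify (List b -> (d -> b)) ~ e  [subst: {-} | 1 pending]
  bind e := (List b -> (d -> b))
step 2: unify List List b ~ f  [subst: {e:=(List b -> (d -> b))} | 0 pending]
  bind f := List List b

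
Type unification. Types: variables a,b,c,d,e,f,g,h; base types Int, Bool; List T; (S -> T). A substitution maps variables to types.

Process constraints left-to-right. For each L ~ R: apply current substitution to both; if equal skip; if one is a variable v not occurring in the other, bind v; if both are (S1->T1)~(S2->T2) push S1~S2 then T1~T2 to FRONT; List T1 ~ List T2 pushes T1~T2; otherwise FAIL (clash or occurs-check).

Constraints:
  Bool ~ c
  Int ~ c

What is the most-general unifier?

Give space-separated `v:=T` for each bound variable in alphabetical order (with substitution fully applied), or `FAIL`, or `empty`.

Answer: FAIL

Derivation:
step 1: unify Bool ~ c  [subst: {-} | 1 pending]
  bind c := Bool
step 2: unify Int ~ Bool  [subst: {c:=Bool} | 0 pending]
  clash: Int vs Bool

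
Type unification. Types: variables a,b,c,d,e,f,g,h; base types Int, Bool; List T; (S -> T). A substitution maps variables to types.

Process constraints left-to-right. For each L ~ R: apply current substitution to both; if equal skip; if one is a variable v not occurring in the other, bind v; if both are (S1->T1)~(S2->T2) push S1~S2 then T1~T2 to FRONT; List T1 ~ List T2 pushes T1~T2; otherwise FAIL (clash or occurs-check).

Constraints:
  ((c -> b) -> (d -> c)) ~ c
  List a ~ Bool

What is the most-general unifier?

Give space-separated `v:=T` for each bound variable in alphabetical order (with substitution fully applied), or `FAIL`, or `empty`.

step 1: unify ((c -> b) -> (d -> c)) ~ c  [subst: {-} | 1 pending]
  occurs-check fail

Answer: FAIL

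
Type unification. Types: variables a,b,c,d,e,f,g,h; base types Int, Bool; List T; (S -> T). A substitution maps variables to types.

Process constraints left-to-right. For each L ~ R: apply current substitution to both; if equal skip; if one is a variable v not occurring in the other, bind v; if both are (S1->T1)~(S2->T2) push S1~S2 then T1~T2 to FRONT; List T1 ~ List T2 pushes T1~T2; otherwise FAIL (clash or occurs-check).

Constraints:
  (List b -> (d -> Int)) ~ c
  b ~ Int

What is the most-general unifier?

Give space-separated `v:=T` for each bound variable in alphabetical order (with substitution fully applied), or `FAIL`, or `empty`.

step 1: unify (List b -> (d -> Int)) ~ c  [subst: {-} | 1 pending]
  bind c := (List b -> (d -> Int))
step 2: unify b ~ Int  [subst: {c:=(List b -> (d -> Int))} | 0 pending]
  bind b := Int

Answer: b:=Int c:=(List Int -> (d -> Int))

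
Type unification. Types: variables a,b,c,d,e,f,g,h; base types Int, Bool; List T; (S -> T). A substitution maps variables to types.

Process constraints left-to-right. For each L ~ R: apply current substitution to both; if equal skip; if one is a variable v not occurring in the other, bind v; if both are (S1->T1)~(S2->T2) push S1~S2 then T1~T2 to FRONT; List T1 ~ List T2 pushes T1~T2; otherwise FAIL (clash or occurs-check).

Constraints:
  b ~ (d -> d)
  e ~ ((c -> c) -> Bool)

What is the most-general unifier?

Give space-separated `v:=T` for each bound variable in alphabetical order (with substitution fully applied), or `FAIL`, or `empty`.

Answer: b:=(d -> d) e:=((c -> c) -> Bool)

Derivation:
step 1: unify b ~ (d -> d)  [subst: {-} | 1 pending]
  bind b := (d -> d)
step 2: unify e ~ ((c -> c) -> Bool)  [subst: {b:=(d -> d)} | 0 pending]
  bind e := ((c -> c) -> Bool)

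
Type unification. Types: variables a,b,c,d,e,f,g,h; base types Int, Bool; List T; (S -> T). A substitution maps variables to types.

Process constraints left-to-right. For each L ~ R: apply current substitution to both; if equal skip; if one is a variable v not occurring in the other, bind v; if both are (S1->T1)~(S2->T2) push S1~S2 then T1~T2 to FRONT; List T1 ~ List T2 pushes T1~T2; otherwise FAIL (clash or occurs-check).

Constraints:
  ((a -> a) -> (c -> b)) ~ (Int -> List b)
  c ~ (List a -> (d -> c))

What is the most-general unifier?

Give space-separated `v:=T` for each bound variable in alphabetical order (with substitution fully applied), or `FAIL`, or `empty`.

step 1: unify ((a -> a) -> (c -> b)) ~ (Int -> List b)  [subst: {-} | 1 pending]
  -> decompose arrow: push (a -> a)~Int, (c -> b)~List b
step 2: unify (a -> a) ~ Int  [subst: {-} | 2 pending]
  clash: (a -> a) vs Int

Answer: FAIL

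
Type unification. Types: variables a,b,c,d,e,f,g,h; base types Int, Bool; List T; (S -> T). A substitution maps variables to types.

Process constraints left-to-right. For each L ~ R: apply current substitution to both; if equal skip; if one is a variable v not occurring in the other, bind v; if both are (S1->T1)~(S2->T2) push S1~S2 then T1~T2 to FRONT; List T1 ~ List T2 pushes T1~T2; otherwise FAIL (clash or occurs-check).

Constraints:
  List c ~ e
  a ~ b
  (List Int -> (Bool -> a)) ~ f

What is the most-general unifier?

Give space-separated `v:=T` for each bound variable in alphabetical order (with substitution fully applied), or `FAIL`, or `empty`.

Answer: a:=b e:=List c f:=(List Int -> (Bool -> b))

Derivation:
step 1: unify List c ~ e  [subst: {-} | 2 pending]
  bind e := List c
step 2: unify a ~ b  [subst: {e:=List c} | 1 pending]
  bind a := b
step 3: unify (List Int -> (Bool -> b)) ~ f  [subst: {e:=List c, a:=b} | 0 pending]
  bind f := (List Int -> (Bool -> b))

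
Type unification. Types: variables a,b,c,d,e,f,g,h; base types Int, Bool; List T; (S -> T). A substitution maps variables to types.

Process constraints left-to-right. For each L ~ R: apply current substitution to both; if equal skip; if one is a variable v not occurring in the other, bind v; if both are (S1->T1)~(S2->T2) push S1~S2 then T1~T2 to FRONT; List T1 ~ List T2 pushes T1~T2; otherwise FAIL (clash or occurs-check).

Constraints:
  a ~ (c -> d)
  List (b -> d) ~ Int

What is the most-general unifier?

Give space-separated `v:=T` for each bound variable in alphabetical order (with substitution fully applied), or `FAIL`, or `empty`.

step 1: unify a ~ (c -> d)  [subst: {-} | 1 pending]
  bind a := (c -> d)
step 2: unify List (b -> d) ~ Int  [subst: {a:=(c -> d)} | 0 pending]
  clash: List (b -> d) vs Int

Answer: FAIL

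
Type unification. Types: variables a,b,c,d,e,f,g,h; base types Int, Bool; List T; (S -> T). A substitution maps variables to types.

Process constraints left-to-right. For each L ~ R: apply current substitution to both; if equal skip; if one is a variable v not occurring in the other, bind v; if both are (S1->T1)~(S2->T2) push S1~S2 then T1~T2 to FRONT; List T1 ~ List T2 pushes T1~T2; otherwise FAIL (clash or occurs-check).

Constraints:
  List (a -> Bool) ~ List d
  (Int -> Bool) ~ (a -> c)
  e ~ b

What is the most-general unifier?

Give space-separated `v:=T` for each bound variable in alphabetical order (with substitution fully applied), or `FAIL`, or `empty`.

step 1: unify List (a -> Bool) ~ List d  [subst: {-} | 2 pending]
  -> decompose List: push (a -> Bool)~d
step 2: unify (a -> Bool) ~ d  [subst: {-} | 2 pending]
  bind d := (a -> Bool)
step 3: unify (Int -> Bool) ~ (a -> c)  [subst: {d:=(a -> Bool)} | 1 pending]
  -> decompose arrow: push Int~a, Bool~c
step 4: unify Int ~ a  [subst: {d:=(a -> Bool)} | 2 pending]
  bind a := Int
step 5: unify Bool ~ c  [subst: {d:=(a -> Bool), a:=Int} | 1 pending]
  bind c := Bool
step 6: unify e ~ b  [subst: {d:=(a -> Bool), a:=Int, c:=Bool} | 0 pending]
  bind e := b

Answer: a:=Int c:=Bool d:=(Int -> Bool) e:=b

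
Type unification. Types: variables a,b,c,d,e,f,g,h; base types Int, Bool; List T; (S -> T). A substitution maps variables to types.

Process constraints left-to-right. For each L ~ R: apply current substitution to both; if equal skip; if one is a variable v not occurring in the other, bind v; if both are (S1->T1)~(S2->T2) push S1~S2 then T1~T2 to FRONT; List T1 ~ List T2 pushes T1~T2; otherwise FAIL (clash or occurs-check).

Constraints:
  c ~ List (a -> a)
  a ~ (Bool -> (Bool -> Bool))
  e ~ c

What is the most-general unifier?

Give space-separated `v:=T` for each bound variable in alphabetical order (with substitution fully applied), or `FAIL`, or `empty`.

step 1: unify c ~ List (a -> a)  [subst: {-} | 2 pending]
  bind c := List (a -> a)
step 2: unify a ~ (Bool -> (Bool -> Bool))  [subst: {c:=List (a -> a)} | 1 pending]
  bind a := (Bool -> (Bool -> Bool))
step 3: unify e ~ List ((Bool -> (Bool -> Bool)) -> (Bool -> (Bool -> Bool)))  [subst: {c:=List (a -> a), a:=(Bool -> (Bool -> Bool))} | 0 pending]
  bind e := List ((Bool -> (Bool -> Bool)) -> (Bool -> (Bool -> Bool)))

Answer: a:=(Bool -> (Bool -> Bool)) c:=List ((Bool -> (Bool -> Bool)) -> (Bool -> (Bool -> Bool))) e:=List ((Bool -> (Bool -> Bool)) -> (Bool -> (Bool -> Bool)))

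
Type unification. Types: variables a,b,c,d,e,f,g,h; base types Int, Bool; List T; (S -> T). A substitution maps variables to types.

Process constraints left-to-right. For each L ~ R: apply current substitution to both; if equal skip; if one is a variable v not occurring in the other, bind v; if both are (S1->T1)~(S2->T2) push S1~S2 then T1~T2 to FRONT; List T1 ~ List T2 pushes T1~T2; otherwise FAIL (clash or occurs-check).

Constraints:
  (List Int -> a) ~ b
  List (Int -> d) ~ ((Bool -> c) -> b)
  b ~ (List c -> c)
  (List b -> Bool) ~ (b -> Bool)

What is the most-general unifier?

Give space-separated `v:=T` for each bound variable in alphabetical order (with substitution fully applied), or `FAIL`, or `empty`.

Answer: FAIL

Derivation:
step 1: unify (List Int -> a) ~ b  [subst: {-} | 3 pending]
  bind b := (List Int -> a)
step 2: unify List (Int -> d) ~ ((Bool -> c) -> (List Int -> a))  [subst: {b:=(List Int -> a)} | 2 pending]
  clash: List (Int -> d) vs ((Bool -> c) -> (List Int -> a))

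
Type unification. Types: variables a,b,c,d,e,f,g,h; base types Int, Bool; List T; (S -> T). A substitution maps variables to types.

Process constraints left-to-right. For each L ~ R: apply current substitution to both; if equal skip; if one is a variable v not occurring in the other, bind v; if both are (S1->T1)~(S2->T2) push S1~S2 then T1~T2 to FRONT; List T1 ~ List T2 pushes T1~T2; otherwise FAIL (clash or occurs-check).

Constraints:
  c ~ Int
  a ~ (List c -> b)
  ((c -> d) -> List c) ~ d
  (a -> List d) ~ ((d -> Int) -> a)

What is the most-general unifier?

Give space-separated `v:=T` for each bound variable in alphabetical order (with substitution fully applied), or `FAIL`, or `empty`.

Answer: FAIL

Derivation:
step 1: unify c ~ Int  [subst: {-} | 3 pending]
  bind c := Int
step 2: unify a ~ (List Int -> b)  [subst: {c:=Int} | 2 pending]
  bind a := (List Int -> b)
step 3: unify ((Int -> d) -> List Int) ~ d  [subst: {c:=Int, a:=(List Int -> b)} | 1 pending]
  occurs-check fail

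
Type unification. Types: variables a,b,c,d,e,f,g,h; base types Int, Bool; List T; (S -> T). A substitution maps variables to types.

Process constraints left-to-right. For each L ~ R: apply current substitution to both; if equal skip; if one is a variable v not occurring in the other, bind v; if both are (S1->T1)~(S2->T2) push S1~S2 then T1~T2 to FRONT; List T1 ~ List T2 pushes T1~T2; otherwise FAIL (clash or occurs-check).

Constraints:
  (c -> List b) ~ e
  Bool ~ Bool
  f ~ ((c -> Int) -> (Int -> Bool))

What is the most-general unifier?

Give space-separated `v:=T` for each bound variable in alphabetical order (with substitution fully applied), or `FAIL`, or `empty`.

Answer: e:=(c -> List b) f:=((c -> Int) -> (Int -> Bool))

Derivation:
step 1: unify (c -> List b) ~ e  [subst: {-} | 2 pending]
  bind e := (c -> List b)
step 2: unify Bool ~ Bool  [subst: {e:=(c -> List b)} | 1 pending]
  -> identical, skip
step 3: unify f ~ ((c -> Int) -> (Int -> Bool))  [subst: {e:=(c -> List b)} | 0 pending]
  bind f := ((c -> Int) -> (Int -> Bool))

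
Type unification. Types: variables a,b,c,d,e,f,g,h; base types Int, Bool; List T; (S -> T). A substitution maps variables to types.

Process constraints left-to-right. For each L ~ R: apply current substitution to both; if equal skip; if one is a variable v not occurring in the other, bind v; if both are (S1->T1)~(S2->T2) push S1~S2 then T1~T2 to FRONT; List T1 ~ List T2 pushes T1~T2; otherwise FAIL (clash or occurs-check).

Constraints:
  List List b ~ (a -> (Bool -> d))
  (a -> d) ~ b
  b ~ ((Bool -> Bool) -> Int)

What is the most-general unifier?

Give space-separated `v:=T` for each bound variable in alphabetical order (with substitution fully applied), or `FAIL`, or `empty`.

Answer: FAIL

Derivation:
step 1: unify List List b ~ (a -> (Bool -> d))  [subst: {-} | 2 pending]
  clash: List List b vs (a -> (Bool -> d))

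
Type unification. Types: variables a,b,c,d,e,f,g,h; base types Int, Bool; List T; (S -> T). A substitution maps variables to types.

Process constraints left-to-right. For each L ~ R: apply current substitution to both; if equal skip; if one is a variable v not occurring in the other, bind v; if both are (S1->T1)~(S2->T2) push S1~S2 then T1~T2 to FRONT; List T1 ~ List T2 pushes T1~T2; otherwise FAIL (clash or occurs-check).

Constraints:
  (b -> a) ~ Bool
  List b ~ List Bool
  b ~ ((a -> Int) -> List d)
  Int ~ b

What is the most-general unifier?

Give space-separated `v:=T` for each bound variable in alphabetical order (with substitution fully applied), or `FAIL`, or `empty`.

Answer: FAIL

Derivation:
step 1: unify (b -> a) ~ Bool  [subst: {-} | 3 pending]
  clash: (b -> a) vs Bool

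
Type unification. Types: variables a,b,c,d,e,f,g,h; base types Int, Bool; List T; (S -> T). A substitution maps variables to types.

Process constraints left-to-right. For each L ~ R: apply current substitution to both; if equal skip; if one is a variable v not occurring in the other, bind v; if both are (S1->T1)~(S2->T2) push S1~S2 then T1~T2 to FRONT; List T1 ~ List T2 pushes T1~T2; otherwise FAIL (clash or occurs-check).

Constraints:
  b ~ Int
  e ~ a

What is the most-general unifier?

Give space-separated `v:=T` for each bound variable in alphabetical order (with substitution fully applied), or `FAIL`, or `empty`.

Answer: b:=Int e:=a

Derivation:
step 1: unify b ~ Int  [subst: {-} | 1 pending]
  bind b := Int
step 2: unify e ~ a  [subst: {b:=Int} | 0 pending]
  bind e := a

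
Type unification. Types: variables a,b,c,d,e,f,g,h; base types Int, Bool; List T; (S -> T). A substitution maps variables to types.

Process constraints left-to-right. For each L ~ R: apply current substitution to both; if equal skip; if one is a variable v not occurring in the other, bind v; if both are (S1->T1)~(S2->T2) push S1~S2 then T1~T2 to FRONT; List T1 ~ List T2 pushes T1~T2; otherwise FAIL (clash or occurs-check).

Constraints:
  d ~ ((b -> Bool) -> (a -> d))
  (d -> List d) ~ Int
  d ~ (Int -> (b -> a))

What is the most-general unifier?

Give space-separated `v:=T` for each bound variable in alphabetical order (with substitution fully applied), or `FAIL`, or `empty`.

step 1: unify d ~ ((b -> Bool) -> (a -> d))  [subst: {-} | 2 pending]
  occurs-check fail: d in ((b -> Bool) -> (a -> d))

Answer: FAIL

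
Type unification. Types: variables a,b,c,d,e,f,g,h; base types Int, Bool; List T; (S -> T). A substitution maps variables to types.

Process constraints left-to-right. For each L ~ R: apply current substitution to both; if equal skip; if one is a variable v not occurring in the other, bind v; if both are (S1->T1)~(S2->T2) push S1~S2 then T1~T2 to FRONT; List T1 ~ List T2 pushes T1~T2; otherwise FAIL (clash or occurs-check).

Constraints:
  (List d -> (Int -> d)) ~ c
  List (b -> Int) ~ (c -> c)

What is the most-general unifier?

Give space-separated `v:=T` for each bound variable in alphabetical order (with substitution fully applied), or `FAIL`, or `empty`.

step 1: unify (List d -> (Int -> d)) ~ c  [subst: {-} | 1 pending]
  bind c := (List d -> (Int -> d))
step 2: unify List (b -> Int) ~ ((List d -> (Int -> d)) -> (List d -> (Int -> d)))  [subst: {c:=(List d -> (Int -> d))} | 0 pending]
  clash: List (b -> Int) vs ((List d -> (Int -> d)) -> (List d -> (Int -> d)))

Answer: FAIL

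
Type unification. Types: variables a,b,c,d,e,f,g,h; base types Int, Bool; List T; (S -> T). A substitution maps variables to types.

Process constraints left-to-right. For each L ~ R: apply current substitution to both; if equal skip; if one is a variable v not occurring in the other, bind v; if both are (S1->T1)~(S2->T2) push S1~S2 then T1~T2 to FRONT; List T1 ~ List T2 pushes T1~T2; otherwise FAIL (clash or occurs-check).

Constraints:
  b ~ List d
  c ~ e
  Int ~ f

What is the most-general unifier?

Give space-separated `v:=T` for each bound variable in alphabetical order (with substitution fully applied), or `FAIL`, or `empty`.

Answer: b:=List d c:=e f:=Int

Derivation:
step 1: unify b ~ List d  [subst: {-} | 2 pending]
  bind b := List d
step 2: unify c ~ e  [subst: {b:=List d} | 1 pending]
  bind c := e
step 3: unify Int ~ f  [subst: {b:=List d, c:=e} | 0 pending]
  bind f := Int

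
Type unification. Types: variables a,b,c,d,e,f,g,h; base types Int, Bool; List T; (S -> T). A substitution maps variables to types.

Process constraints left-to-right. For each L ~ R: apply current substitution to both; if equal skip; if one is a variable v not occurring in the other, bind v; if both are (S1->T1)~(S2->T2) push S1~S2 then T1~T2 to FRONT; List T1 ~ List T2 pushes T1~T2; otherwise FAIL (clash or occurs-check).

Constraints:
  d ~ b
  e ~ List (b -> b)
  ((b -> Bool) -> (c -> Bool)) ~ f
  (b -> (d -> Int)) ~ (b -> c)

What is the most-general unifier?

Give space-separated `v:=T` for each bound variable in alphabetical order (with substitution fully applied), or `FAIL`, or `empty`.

Answer: c:=(b -> Int) d:=b e:=List (b -> b) f:=((b -> Bool) -> ((b -> Int) -> Bool))

Derivation:
step 1: unify d ~ b  [subst: {-} | 3 pending]
  bind d := b
step 2: unify e ~ List (b -> b)  [subst: {d:=b} | 2 pending]
  bind e := List (b -> b)
step 3: unify ((b -> Bool) -> (c -> Bool)) ~ f  [subst: {d:=b, e:=List (b -> b)} | 1 pending]
  bind f := ((b -> Bool) -> (c -> Bool))
step 4: unify (b -> (b -> Int)) ~ (b -> c)  [subst: {d:=b, e:=List (b -> b), f:=((b -> Bool) -> (c -> Bool))} | 0 pending]
  -> decompose arrow: push b~b, (b -> Int)~c
step 5: unify b ~ b  [subst: {d:=b, e:=List (b -> b), f:=((b -> Bool) -> (c -> Bool))} | 1 pending]
  -> identical, skip
step 6: unify (b -> Int) ~ c  [subst: {d:=b, e:=List (b -> b), f:=((b -> Bool) -> (c -> Bool))} | 0 pending]
  bind c := (b -> Int)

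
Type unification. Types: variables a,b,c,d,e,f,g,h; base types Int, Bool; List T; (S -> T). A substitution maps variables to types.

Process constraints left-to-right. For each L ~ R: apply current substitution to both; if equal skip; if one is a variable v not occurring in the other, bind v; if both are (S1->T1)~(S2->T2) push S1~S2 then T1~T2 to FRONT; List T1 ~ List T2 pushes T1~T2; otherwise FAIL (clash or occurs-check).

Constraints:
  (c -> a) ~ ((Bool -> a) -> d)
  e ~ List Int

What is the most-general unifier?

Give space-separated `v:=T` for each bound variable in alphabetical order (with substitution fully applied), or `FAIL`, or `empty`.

step 1: unify (c -> a) ~ ((Bool -> a) -> d)  [subst: {-} | 1 pending]
  -> decompose arrow: push c~(Bool -> a), a~d
step 2: unify c ~ (Bool -> a)  [subst: {-} | 2 pending]
  bind c := (Bool -> a)
step 3: unify a ~ d  [subst: {c:=(Bool -> a)} | 1 pending]
  bind a := d
step 4: unify e ~ List Int  [subst: {c:=(Bool -> a), a:=d} | 0 pending]
  bind e := List Int

Answer: a:=d c:=(Bool -> d) e:=List Int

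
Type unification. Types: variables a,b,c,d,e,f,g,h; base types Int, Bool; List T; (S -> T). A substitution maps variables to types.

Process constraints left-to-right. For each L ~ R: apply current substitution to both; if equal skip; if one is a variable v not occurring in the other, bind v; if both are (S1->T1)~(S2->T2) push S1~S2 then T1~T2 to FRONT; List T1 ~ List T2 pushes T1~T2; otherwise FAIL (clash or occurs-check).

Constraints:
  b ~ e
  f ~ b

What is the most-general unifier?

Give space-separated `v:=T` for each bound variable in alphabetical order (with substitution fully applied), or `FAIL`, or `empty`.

Answer: b:=e f:=e

Derivation:
step 1: unify b ~ e  [subst: {-} | 1 pending]
  bind b := e
step 2: unify f ~ e  [subst: {b:=e} | 0 pending]
  bind f := e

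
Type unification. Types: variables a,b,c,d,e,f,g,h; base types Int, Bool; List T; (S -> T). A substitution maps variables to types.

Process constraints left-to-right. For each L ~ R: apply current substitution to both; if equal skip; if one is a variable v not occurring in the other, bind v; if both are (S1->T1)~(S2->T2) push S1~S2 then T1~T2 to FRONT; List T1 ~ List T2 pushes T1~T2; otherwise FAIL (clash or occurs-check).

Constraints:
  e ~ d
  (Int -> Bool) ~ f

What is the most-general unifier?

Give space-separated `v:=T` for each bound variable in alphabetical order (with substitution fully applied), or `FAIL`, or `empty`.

step 1: unify e ~ d  [subst: {-} | 1 pending]
  bind e := d
step 2: unify (Int -> Bool) ~ f  [subst: {e:=d} | 0 pending]
  bind f := (Int -> Bool)

Answer: e:=d f:=(Int -> Bool)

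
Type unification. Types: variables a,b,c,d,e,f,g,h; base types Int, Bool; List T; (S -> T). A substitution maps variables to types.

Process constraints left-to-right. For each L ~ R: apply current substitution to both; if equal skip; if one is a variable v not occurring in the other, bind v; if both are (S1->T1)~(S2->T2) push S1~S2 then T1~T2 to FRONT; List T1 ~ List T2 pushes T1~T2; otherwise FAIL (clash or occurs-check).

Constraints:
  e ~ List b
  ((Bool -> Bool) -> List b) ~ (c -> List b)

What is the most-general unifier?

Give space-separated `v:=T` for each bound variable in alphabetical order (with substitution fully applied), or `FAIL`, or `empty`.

step 1: unify e ~ List b  [subst: {-} | 1 pending]
  bind e := List b
step 2: unify ((Bool -> Bool) -> List b) ~ (c -> List b)  [subst: {e:=List b} | 0 pending]
  -> decompose arrow: push (Bool -> Bool)~c, List b~List b
step 3: unify (Bool -> Bool) ~ c  [subst: {e:=List b} | 1 pending]
  bind c := (Bool -> Bool)
step 4: unify List b ~ List b  [subst: {e:=List b, c:=(Bool -> Bool)} | 0 pending]
  -> identical, skip

Answer: c:=(Bool -> Bool) e:=List b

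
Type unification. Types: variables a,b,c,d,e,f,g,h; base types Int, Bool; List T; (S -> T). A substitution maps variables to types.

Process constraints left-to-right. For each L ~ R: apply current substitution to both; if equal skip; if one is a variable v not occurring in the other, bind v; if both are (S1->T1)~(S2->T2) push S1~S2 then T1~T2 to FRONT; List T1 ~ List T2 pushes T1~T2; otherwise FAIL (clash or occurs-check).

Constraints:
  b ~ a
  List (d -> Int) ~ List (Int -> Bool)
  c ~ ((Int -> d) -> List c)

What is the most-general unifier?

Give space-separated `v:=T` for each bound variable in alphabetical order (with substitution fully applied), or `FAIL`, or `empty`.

step 1: unify b ~ a  [subst: {-} | 2 pending]
  bind b := a
step 2: unify List (d -> Int) ~ List (Int -> Bool)  [subst: {b:=a} | 1 pending]
  -> decompose List: push (d -> Int)~(Int -> Bool)
step 3: unify (d -> Int) ~ (Int -> Bool)  [subst: {b:=a} | 1 pending]
  -> decompose arrow: push d~Int, Int~Bool
step 4: unify d ~ Int  [subst: {b:=a} | 2 pending]
  bind d := Int
step 5: unify Int ~ Bool  [subst: {b:=a, d:=Int} | 1 pending]
  clash: Int vs Bool

Answer: FAIL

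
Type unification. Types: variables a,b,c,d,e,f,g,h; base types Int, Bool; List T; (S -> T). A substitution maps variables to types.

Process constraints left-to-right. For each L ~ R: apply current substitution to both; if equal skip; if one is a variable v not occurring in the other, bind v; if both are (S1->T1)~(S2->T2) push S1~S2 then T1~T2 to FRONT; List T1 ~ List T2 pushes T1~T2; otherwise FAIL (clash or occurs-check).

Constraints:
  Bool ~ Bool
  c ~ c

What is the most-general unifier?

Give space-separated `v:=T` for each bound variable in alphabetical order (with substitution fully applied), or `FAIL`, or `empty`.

Answer: empty

Derivation:
step 1: unify Bool ~ Bool  [subst: {-} | 1 pending]
  -> identical, skip
step 2: unify c ~ c  [subst: {-} | 0 pending]
  -> identical, skip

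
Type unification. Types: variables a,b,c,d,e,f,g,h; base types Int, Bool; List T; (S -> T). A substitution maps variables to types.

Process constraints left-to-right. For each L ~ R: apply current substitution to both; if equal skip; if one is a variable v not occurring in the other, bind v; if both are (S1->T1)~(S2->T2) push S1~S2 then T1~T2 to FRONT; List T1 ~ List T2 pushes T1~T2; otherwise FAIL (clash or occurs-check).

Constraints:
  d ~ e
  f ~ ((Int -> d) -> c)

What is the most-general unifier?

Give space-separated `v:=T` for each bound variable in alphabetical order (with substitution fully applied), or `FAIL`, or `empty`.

Answer: d:=e f:=((Int -> e) -> c)

Derivation:
step 1: unify d ~ e  [subst: {-} | 1 pending]
  bind d := e
step 2: unify f ~ ((Int -> e) -> c)  [subst: {d:=e} | 0 pending]
  bind f := ((Int -> e) -> c)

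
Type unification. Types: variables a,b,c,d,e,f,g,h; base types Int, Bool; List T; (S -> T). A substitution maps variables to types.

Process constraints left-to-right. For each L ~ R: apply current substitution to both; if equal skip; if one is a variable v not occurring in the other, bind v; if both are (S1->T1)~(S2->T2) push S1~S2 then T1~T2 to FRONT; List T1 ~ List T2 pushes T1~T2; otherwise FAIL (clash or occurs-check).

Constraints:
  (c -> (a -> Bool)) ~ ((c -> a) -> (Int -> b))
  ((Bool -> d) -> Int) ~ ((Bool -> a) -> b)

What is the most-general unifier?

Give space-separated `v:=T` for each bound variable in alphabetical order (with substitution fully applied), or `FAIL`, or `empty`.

step 1: unify (c -> (a -> Bool)) ~ ((c -> a) -> (Int -> b))  [subst: {-} | 1 pending]
  -> decompose arrow: push c~(c -> a), (a -> Bool)~(Int -> b)
step 2: unify c ~ (c -> a)  [subst: {-} | 2 pending]
  occurs-check fail: c in (c -> a)

Answer: FAIL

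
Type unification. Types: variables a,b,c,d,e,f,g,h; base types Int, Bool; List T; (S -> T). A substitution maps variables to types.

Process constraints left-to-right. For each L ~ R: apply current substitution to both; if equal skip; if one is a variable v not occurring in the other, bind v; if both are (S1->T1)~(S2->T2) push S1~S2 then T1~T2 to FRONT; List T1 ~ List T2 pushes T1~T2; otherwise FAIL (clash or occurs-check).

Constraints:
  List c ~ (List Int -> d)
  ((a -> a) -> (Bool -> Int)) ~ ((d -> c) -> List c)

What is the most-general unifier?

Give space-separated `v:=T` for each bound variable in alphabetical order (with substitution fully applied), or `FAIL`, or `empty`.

Answer: FAIL

Derivation:
step 1: unify List c ~ (List Int -> d)  [subst: {-} | 1 pending]
  clash: List c vs (List Int -> d)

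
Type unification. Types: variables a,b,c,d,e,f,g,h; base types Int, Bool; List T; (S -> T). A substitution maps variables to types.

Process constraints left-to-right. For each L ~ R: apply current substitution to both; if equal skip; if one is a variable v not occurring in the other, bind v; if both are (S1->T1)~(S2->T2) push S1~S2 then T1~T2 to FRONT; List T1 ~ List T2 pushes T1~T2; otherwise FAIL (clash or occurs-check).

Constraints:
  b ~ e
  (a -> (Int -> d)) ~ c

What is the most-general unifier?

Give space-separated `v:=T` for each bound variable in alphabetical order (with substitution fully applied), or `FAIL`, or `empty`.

Answer: b:=e c:=(a -> (Int -> d))

Derivation:
step 1: unify b ~ e  [subst: {-} | 1 pending]
  bind b := e
step 2: unify (a -> (Int -> d)) ~ c  [subst: {b:=e} | 0 pending]
  bind c := (a -> (Int -> d))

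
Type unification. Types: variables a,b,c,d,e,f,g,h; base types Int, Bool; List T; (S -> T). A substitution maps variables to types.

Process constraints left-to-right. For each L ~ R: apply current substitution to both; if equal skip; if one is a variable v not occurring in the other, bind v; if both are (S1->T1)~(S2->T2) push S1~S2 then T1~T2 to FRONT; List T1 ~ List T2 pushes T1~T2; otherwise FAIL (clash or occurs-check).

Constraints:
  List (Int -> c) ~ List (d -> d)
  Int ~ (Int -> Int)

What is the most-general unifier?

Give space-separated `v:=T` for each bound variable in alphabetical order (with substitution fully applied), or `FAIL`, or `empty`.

step 1: unify List (Int -> c) ~ List (d -> d)  [subst: {-} | 1 pending]
  -> decompose List: push (Int -> c)~(d -> d)
step 2: unify (Int -> c) ~ (d -> d)  [subst: {-} | 1 pending]
  -> decompose arrow: push Int~d, c~d
step 3: unify Int ~ d  [subst: {-} | 2 pending]
  bind d := Int
step 4: unify c ~ Int  [subst: {d:=Int} | 1 pending]
  bind c := Int
step 5: unify Int ~ (Int -> Int)  [subst: {d:=Int, c:=Int} | 0 pending]
  clash: Int vs (Int -> Int)

Answer: FAIL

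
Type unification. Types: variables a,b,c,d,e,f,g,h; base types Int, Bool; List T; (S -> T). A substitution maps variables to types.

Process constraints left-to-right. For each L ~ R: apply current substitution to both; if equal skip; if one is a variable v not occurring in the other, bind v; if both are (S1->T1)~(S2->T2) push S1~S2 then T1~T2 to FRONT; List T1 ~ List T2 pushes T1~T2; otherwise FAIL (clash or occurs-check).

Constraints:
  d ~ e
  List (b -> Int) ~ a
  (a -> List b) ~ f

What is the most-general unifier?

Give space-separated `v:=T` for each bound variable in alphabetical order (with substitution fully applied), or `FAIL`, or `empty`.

Answer: a:=List (b -> Int) d:=e f:=(List (b -> Int) -> List b)

Derivation:
step 1: unify d ~ e  [subst: {-} | 2 pending]
  bind d := e
step 2: unify List (b -> Int) ~ a  [subst: {d:=e} | 1 pending]
  bind a := List (b -> Int)
step 3: unify (List (b -> Int) -> List b) ~ f  [subst: {d:=e, a:=List (b -> Int)} | 0 pending]
  bind f := (List (b -> Int) -> List b)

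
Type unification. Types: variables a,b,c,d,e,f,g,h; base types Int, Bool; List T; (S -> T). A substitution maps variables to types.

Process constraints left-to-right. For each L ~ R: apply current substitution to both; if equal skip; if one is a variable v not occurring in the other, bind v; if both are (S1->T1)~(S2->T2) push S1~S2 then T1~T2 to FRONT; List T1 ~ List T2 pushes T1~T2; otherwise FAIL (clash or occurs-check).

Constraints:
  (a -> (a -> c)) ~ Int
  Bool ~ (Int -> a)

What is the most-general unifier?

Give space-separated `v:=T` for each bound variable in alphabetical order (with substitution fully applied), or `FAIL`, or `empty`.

step 1: unify (a -> (a -> c)) ~ Int  [subst: {-} | 1 pending]
  clash: (a -> (a -> c)) vs Int

Answer: FAIL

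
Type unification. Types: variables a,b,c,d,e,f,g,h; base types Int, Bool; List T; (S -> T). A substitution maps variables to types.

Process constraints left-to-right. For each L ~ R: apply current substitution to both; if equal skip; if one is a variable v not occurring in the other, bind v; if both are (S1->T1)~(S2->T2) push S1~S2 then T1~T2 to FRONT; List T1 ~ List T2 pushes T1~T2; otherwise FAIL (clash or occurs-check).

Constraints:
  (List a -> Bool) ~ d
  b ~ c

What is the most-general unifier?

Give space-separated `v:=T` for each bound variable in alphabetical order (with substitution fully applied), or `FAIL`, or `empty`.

Answer: b:=c d:=(List a -> Bool)

Derivation:
step 1: unify (List a -> Bool) ~ d  [subst: {-} | 1 pending]
  bind d := (List a -> Bool)
step 2: unify b ~ c  [subst: {d:=(List a -> Bool)} | 0 pending]
  bind b := c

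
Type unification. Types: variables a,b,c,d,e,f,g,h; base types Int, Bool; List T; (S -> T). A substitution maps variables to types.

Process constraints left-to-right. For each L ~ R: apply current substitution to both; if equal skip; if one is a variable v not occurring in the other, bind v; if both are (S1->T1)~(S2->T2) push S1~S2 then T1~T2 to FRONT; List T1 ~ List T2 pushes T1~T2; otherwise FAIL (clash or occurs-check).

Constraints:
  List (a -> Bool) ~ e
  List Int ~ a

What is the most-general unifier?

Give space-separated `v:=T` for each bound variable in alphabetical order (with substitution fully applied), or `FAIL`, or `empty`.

step 1: unify List (a -> Bool) ~ e  [subst: {-} | 1 pending]
  bind e := List (a -> Bool)
step 2: unify List Int ~ a  [subst: {e:=List (a -> Bool)} | 0 pending]
  bind a := List Int

Answer: a:=List Int e:=List (List Int -> Bool)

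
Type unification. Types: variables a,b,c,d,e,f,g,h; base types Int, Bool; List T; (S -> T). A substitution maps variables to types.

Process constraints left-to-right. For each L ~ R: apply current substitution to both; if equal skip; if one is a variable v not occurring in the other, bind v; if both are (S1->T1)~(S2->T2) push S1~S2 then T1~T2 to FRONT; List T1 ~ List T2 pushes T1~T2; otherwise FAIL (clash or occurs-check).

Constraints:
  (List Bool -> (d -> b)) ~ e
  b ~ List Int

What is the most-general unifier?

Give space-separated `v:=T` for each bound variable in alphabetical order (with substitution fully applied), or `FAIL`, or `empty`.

Answer: b:=List Int e:=(List Bool -> (d -> List Int))

Derivation:
step 1: unify (List Bool -> (d -> b)) ~ e  [subst: {-} | 1 pending]
  bind e := (List Bool -> (d -> b))
step 2: unify b ~ List Int  [subst: {e:=(List Bool -> (d -> b))} | 0 pending]
  bind b := List Int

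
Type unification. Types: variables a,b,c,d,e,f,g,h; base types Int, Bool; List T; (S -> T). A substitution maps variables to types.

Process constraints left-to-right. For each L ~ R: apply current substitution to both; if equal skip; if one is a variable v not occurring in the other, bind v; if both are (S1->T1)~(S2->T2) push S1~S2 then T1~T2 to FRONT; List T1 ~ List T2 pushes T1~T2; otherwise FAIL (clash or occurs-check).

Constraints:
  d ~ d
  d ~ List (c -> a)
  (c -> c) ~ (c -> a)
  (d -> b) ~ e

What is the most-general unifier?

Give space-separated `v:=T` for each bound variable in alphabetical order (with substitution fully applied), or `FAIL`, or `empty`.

Answer: c:=a d:=List (a -> a) e:=(List (a -> a) -> b)

Derivation:
step 1: unify d ~ d  [subst: {-} | 3 pending]
  -> identical, skip
step 2: unify d ~ List (c -> a)  [subst: {-} | 2 pending]
  bind d := List (c -> a)
step 3: unify (c -> c) ~ (c -> a)  [subst: {d:=List (c -> a)} | 1 pending]
  -> decompose arrow: push c~c, c~a
step 4: unify c ~ c  [subst: {d:=List (c -> a)} | 2 pending]
  -> identical, skip
step 5: unify c ~ a  [subst: {d:=List (c -> a)} | 1 pending]
  bind c := a
step 6: unify (List (a -> a) -> b) ~ e  [subst: {d:=List (c -> a), c:=a} | 0 pending]
  bind e := (List (a -> a) -> b)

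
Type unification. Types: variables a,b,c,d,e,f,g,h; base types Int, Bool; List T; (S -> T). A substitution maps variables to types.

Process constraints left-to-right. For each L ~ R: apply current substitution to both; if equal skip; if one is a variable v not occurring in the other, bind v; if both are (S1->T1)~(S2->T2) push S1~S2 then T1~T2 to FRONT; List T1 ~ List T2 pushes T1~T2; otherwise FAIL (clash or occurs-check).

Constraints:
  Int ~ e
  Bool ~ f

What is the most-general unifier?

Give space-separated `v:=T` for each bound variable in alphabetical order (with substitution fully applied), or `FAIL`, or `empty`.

step 1: unify Int ~ e  [subst: {-} | 1 pending]
  bind e := Int
step 2: unify Bool ~ f  [subst: {e:=Int} | 0 pending]
  bind f := Bool

Answer: e:=Int f:=Bool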